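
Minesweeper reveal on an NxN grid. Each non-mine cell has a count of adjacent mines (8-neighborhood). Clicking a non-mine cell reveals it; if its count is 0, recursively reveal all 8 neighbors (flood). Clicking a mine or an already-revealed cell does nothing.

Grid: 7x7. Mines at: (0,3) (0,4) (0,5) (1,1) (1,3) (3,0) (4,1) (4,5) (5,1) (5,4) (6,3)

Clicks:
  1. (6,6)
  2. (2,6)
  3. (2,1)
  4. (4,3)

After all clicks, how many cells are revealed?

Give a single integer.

Click 1 (6,6) count=0: revealed 4 new [(5,5) (5,6) (6,5) (6,6)] -> total=4
Click 2 (2,6) count=0: revealed 9 new [(1,4) (1,5) (1,6) (2,4) (2,5) (2,6) (3,4) (3,5) (3,6)] -> total=13
Click 3 (2,1) count=2: revealed 1 new [(2,1)] -> total=14
Click 4 (4,3) count=1: revealed 1 new [(4,3)] -> total=15

Answer: 15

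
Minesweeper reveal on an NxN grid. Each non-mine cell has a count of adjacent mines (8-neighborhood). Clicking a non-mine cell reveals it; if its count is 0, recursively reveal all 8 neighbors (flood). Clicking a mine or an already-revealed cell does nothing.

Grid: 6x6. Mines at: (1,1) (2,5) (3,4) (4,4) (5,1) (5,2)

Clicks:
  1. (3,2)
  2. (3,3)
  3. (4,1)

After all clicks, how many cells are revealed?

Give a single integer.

Answer: 12

Derivation:
Click 1 (3,2) count=0: revealed 12 new [(2,0) (2,1) (2,2) (2,3) (3,0) (3,1) (3,2) (3,3) (4,0) (4,1) (4,2) (4,3)] -> total=12
Click 2 (3,3) count=2: revealed 0 new [(none)] -> total=12
Click 3 (4,1) count=2: revealed 0 new [(none)] -> total=12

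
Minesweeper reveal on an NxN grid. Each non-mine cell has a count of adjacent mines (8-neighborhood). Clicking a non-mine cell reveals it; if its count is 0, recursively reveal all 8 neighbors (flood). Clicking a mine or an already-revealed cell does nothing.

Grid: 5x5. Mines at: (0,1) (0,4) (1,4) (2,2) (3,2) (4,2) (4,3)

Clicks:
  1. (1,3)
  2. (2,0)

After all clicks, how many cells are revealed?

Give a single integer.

Answer: 9

Derivation:
Click 1 (1,3) count=3: revealed 1 new [(1,3)] -> total=1
Click 2 (2,0) count=0: revealed 8 new [(1,0) (1,1) (2,0) (2,1) (3,0) (3,1) (4,0) (4,1)] -> total=9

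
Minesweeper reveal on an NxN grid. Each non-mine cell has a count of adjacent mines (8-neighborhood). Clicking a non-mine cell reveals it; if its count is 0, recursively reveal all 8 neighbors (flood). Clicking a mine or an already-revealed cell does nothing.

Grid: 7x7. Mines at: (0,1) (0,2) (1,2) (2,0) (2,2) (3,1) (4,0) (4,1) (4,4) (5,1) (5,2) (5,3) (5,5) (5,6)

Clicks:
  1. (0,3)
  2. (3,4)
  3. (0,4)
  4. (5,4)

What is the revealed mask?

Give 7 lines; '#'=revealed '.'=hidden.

Click 1 (0,3) count=2: revealed 1 new [(0,3)] -> total=1
Click 2 (3,4) count=1: revealed 1 new [(3,4)] -> total=2
Click 3 (0,4) count=0: revealed 16 new [(0,4) (0,5) (0,6) (1,3) (1,4) (1,5) (1,6) (2,3) (2,4) (2,5) (2,6) (3,3) (3,5) (3,6) (4,5) (4,6)] -> total=18
Click 4 (5,4) count=3: revealed 1 new [(5,4)] -> total=19

Answer: ...####
...####
...####
...####
.....##
....#..
.......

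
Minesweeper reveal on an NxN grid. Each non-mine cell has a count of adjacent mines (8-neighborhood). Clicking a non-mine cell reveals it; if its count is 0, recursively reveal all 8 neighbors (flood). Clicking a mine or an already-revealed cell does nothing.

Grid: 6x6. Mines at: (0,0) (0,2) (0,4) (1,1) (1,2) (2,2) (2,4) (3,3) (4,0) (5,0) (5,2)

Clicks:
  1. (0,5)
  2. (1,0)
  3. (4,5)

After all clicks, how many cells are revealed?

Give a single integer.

Click 1 (0,5) count=1: revealed 1 new [(0,5)] -> total=1
Click 2 (1,0) count=2: revealed 1 new [(1,0)] -> total=2
Click 3 (4,5) count=0: revealed 8 new [(3,4) (3,5) (4,3) (4,4) (4,5) (5,3) (5,4) (5,5)] -> total=10

Answer: 10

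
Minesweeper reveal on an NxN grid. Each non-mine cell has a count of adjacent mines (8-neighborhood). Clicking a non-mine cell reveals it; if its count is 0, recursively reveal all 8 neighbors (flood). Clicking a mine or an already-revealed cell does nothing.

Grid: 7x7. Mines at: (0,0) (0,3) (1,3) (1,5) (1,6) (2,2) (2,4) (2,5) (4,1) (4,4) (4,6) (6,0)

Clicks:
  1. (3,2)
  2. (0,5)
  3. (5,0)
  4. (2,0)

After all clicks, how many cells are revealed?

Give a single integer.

Click 1 (3,2) count=2: revealed 1 new [(3,2)] -> total=1
Click 2 (0,5) count=2: revealed 1 new [(0,5)] -> total=2
Click 3 (5,0) count=2: revealed 1 new [(5,0)] -> total=3
Click 4 (2,0) count=0: revealed 6 new [(1,0) (1,1) (2,0) (2,1) (3,0) (3,1)] -> total=9

Answer: 9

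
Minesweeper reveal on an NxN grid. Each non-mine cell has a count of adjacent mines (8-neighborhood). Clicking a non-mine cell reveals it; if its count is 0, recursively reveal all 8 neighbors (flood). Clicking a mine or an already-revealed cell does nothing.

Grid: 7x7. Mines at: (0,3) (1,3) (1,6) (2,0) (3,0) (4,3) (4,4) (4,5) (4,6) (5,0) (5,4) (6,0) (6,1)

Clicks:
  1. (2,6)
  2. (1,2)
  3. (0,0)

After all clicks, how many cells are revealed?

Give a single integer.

Click 1 (2,6) count=1: revealed 1 new [(2,6)] -> total=1
Click 2 (1,2) count=2: revealed 1 new [(1,2)] -> total=2
Click 3 (0,0) count=0: revealed 5 new [(0,0) (0,1) (0,2) (1,0) (1,1)] -> total=7

Answer: 7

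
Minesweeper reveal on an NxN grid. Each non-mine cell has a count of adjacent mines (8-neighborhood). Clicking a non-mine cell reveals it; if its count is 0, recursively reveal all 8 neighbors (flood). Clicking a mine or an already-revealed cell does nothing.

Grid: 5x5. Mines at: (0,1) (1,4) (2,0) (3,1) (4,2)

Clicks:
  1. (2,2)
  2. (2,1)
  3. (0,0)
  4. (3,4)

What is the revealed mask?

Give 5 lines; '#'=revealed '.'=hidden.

Answer: #....
.....
.####
...##
...##

Derivation:
Click 1 (2,2) count=1: revealed 1 new [(2,2)] -> total=1
Click 2 (2,1) count=2: revealed 1 new [(2,1)] -> total=2
Click 3 (0,0) count=1: revealed 1 new [(0,0)] -> total=3
Click 4 (3,4) count=0: revealed 6 new [(2,3) (2,4) (3,3) (3,4) (4,3) (4,4)] -> total=9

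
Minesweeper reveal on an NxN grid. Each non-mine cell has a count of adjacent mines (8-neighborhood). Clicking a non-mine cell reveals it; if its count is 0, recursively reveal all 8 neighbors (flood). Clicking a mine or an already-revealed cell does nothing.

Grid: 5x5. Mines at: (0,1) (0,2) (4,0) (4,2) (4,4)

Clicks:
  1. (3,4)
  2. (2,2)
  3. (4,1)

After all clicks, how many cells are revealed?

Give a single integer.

Click 1 (3,4) count=1: revealed 1 new [(3,4)] -> total=1
Click 2 (2,2) count=0: revealed 16 new [(0,3) (0,4) (1,0) (1,1) (1,2) (1,3) (1,4) (2,0) (2,1) (2,2) (2,3) (2,4) (3,0) (3,1) (3,2) (3,3)] -> total=17
Click 3 (4,1) count=2: revealed 1 new [(4,1)] -> total=18

Answer: 18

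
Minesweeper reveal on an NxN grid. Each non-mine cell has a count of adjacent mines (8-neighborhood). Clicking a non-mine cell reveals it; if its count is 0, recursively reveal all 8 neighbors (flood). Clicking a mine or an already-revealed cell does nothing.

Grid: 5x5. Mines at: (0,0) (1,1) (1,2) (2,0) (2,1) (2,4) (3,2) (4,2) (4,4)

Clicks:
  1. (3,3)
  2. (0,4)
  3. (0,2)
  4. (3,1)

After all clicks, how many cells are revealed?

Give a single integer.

Click 1 (3,3) count=4: revealed 1 new [(3,3)] -> total=1
Click 2 (0,4) count=0: revealed 4 new [(0,3) (0,4) (1,3) (1,4)] -> total=5
Click 3 (0,2) count=2: revealed 1 new [(0,2)] -> total=6
Click 4 (3,1) count=4: revealed 1 new [(3,1)] -> total=7

Answer: 7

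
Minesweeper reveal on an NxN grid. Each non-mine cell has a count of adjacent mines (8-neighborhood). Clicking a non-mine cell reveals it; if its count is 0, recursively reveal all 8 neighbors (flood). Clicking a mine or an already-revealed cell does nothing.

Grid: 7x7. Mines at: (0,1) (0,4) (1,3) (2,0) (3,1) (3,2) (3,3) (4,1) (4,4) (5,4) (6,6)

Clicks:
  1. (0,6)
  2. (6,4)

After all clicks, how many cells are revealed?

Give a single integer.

Answer: 16

Derivation:
Click 1 (0,6) count=0: revealed 15 new [(0,5) (0,6) (1,4) (1,5) (1,6) (2,4) (2,5) (2,6) (3,4) (3,5) (3,6) (4,5) (4,6) (5,5) (5,6)] -> total=15
Click 2 (6,4) count=1: revealed 1 new [(6,4)] -> total=16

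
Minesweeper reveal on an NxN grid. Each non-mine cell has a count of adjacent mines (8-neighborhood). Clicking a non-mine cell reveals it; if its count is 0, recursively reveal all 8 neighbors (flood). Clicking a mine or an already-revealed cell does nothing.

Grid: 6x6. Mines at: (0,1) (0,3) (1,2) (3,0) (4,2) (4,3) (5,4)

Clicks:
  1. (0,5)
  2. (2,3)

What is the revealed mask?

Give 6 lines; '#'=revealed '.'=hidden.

Click 1 (0,5) count=0: revealed 13 new [(0,4) (0,5) (1,3) (1,4) (1,5) (2,3) (2,4) (2,5) (3,3) (3,4) (3,5) (4,4) (4,5)] -> total=13
Click 2 (2,3) count=1: revealed 0 new [(none)] -> total=13

Answer: ....##
...###
...###
...###
....##
......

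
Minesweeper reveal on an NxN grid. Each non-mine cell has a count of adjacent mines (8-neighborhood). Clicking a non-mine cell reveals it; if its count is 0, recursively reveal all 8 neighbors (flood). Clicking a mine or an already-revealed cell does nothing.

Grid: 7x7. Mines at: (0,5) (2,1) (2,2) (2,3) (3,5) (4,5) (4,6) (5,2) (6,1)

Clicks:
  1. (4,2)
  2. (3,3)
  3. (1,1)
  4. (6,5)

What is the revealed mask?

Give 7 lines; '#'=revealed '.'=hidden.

Answer: .......
.#.....
.......
...#...
..#....
...####
...####

Derivation:
Click 1 (4,2) count=1: revealed 1 new [(4,2)] -> total=1
Click 2 (3,3) count=2: revealed 1 new [(3,3)] -> total=2
Click 3 (1,1) count=2: revealed 1 new [(1,1)] -> total=3
Click 4 (6,5) count=0: revealed 8 new [(5,3) (5,4) (5,5) (5,6) (6,3) (6,4) (6,5) (6,6)] -> total=11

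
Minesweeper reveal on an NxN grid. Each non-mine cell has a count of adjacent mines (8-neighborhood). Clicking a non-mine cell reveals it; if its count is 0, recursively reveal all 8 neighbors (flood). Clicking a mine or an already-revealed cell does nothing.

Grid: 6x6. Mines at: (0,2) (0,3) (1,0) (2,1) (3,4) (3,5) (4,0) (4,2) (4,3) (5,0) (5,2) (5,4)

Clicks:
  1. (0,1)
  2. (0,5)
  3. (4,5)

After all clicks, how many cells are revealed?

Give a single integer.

Click 1 (0,1) count=2: revealed 1 new [(0,1)] -> total=1
Click 2 (0,5) count=0: revealed 6 new [(0,4) (0,5) (1,4) (1,5) (2,4) (2,5)] -> total=7
Click 3 (4,5) count=3: revealed 1 new [(4,5)] -> total=8

Answer: 8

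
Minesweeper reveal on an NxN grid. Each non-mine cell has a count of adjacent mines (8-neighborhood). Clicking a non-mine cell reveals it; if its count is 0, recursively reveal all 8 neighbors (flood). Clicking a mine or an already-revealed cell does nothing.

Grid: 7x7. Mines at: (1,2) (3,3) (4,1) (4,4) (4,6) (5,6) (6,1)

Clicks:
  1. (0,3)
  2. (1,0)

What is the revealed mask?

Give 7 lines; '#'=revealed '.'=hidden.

Click 1 (0,3) count=1: revealed 1 new [(0,3)] -> total=1
Click 2 (1,0) count=0: revealed 8 new [(0,0) (0,1) (1,0) (1,1) (2,0) (2,1) (3,0) (3,1)] -> total=9

Answer: ##.#...
##.....
##.....
##.....
.......
.......
.......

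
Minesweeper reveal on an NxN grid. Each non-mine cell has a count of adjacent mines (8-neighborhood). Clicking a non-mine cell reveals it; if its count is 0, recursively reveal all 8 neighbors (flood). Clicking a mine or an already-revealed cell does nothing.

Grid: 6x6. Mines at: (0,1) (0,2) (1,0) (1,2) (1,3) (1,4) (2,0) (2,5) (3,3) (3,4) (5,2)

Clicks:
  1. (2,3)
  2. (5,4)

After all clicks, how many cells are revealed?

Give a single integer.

Click 1 (2,3) count=5: revealed 1 new [(2,3)] -> total=1
Click 2 (5,4) count=0: revealed 6 new [(4,3) (4,4) (4,5) (5,3) (5,4) (5,5)] -> total=7

Answer: 7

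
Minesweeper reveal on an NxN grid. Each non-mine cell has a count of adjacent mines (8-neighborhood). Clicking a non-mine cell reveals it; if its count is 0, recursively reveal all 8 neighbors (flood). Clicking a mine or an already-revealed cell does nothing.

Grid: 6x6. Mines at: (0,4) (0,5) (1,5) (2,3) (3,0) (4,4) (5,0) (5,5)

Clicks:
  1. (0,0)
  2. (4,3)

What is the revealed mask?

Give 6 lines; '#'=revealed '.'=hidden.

Click 1 (0,0) count=0: revealed 11 new [(0,0) (0,1) (0,2) (0,3) (1,0) (1,1) (1,2) (1,3) (2,0) (2,1) (2,2)] -> total=11
Click 2 (4,3) count=1: revealed 1 new [(4,3)] -> total=12

Answer: ####..
####..
###...
......
...#..
......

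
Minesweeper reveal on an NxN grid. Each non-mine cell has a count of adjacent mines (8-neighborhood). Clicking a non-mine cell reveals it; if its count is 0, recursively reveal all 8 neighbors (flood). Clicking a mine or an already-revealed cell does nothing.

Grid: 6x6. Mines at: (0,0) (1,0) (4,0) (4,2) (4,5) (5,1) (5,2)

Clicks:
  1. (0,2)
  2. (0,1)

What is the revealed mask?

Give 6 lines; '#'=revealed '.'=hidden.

Answer: .#####
.#####
.#####
.#####
......
......

Derivation:
Click 1 (0,2) count=0: revealed 20 new [(0,1) (0,2) (0,3) (0,4) (0,5) (1,1) (1,2) (1,3) (1,4) (1,5) (2,1) (2,2) (2,3) (2,4) (2,5) (3,1) (3,2) (3,3) (3,4) (3,5)] -> total=20
Click 2 (0,1) count=2: revealed 0 new [(none)] -> total=20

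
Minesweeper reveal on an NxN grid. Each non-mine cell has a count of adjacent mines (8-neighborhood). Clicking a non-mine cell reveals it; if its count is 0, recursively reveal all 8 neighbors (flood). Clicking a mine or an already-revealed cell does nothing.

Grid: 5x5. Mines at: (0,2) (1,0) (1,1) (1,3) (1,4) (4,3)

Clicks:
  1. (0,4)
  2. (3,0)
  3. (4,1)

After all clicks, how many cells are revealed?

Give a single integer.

Click 1 (0,4) count=2: revealed 1 new [(0,4)] -> total=1
Click 2 (3,0) count=0: revealed 9 new [(2,0) (2,1) (2,2) (3,0) (3,1) (3,2) (4,0) (4,1) (4,2)] -> total=10
Click 3 (4,1) count=0: revealed 0 new [(none)] -> total=10

Answer: 10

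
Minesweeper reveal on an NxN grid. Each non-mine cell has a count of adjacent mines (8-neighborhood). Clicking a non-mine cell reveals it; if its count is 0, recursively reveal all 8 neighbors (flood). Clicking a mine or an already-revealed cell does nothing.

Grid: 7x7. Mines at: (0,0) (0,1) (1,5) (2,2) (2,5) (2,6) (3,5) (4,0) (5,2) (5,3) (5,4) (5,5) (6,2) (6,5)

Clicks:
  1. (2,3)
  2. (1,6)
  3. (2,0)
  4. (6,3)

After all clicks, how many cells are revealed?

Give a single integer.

Answer: 9

Derivation:
Click 1 (2,3) count=1: revealed 1 new [(2,3)] -> total=1
Click 2 (1,6) count=3: revealed 1 new [(1,6)] -> total=2
Click 3 (2,0) count=0: revealed 6 new [(1,0) (1,1) (2,0) (2,1) (3,0) (3,1)] -> total=8
Click 4 (6,3) count=4: revealed 1 new [(6,3)] -> total=9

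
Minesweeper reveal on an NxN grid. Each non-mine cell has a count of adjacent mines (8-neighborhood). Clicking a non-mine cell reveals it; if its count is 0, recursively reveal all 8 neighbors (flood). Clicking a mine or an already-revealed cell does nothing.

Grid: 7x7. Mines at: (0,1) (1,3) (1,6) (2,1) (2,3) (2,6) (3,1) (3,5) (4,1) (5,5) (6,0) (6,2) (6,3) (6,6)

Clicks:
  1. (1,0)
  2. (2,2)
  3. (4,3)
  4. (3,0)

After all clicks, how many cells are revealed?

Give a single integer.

Answer: 12

Derivation:
Click 1 (1,0) count=2: revealed 1 new [(1,0)] -> total=1
Click 2 (2,2) count=4: revealed 1 new [(2,2)] -> total=2
Click 3 (4,3) count=0: revealed 9 new [(3,2) (3,3) (3,4) (4,2) (4,3) (4,4) (5,2) (5,3) (5,4)] -> total=11
Click 4 (3,0) count=3: revealed 1 new [(3,0)] -> total=12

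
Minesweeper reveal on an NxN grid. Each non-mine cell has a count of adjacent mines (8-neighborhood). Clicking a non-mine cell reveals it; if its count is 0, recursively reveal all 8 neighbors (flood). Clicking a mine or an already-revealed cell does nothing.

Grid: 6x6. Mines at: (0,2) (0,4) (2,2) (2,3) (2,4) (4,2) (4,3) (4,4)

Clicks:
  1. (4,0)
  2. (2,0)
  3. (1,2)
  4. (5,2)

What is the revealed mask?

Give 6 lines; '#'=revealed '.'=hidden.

Click 1 (4,0) count=0: revealed 12 new [(0,0) (0,1) (1,0) (1,1) (2,0) (2,1) (3,0) (3,1) (4,0) (4,1) (5,0) (5,1)] -> total=12
Click 2 (2,0) count=0: revealed 0 new [(none)] -> total=12
Click 3 (1,2) count=3: revealed 1 new [(1,2)] -> total=13
Click 4 (5,2) count=2: revealed 1 new [(5,2)] -> total=14

Answer: ##....
###...
##....
##....
##....
###...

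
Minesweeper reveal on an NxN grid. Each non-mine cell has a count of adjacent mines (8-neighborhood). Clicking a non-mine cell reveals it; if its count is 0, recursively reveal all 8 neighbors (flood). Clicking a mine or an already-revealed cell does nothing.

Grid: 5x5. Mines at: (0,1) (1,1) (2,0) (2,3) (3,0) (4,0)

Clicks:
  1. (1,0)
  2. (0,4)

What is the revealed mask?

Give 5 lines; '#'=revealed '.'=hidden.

Click 1 (1,0) count=3: revealed 1 new [(1,0)] -> total=1
Click 2 (0,4) count=0: revealed 6 new [(0,2) (0,3) (0,4) (1,2) (1,3) (1,4)] -> total=7

Answer: ..###
#.###
.....
.....
.....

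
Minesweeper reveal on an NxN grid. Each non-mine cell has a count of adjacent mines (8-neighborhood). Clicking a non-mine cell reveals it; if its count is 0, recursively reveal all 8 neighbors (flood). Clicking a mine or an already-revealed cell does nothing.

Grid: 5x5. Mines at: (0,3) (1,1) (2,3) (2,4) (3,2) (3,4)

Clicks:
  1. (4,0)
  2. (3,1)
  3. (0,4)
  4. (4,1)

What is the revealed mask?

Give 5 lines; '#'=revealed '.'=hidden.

Click 1 (4,0) count=0: revealed 6 new [(2,0) (2,1) (3,0) (3,1) (4,0) (4,1)] -> total=6
Click 2 (3,1) count=1: revealed 0 new [(none)] -> total=6
Click 3 (0,4) count=1: revealed 1 new [(0,4)] -> total=7
Click 4 (4,1) count=1: revealed 0 new [(none)] -> total=7

Answer: ....#
.....
##...
##...
##...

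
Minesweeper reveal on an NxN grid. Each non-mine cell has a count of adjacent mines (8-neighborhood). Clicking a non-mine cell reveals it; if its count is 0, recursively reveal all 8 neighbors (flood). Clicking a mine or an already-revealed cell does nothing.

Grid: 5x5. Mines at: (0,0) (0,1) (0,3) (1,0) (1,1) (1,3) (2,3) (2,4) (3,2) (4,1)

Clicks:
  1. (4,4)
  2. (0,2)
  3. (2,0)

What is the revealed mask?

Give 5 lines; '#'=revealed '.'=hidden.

Answer: ..#..
.....
#....
...##
...##

Derivation:
Click 1 (4,4) count=0: revealed 4 new [(3,3) (3,4) (4,3) (4,4)] -> total=4
Click 2 (0,2) count=4: revealed 1 new [(0,2)] -> total=5
Click 3 (2,0) count=2: revealed 1 new [(2,0)] -> total=6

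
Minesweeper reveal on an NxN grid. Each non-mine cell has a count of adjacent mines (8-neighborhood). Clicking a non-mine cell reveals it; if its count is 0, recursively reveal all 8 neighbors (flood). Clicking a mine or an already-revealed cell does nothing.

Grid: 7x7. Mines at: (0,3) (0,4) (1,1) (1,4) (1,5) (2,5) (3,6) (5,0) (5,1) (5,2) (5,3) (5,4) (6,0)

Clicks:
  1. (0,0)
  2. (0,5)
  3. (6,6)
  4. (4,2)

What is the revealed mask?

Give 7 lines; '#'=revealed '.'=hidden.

Click 1 (0,0) count=1: revealed 1 new [(0,0)] -> total=1
Click 2 (0,5) count=3: revealed 1 new [(0,5)] -> total=2
Click 3 (6,6) count=0: revealed 6 new [(4,5) (4,6) (5,5) (5,6) (6,5) (6,6)] -> total=8
Click 4 (4,2) count=3: revealed 1 new [(4,2)] -> total=9

Answer: #....#.
.......
.......
.......
..#..##
.....##
.....##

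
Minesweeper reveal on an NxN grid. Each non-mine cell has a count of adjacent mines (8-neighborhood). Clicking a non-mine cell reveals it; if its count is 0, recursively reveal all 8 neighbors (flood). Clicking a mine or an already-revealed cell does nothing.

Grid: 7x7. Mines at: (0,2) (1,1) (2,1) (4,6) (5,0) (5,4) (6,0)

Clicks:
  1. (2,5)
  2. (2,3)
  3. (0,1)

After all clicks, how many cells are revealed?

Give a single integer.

Answer: 32

Derivation:
Click 1 (2,5) count=0: revealed 31 new [(0,3) (0,4) (0,5) (0,6) (1,2) (1,3) (1,4) (1,5) (1,6) (2,2) (2,3) (2,4) (2,5) (2,6) (3,1) (3,2) (3,3) (3,4) (3,5) (3,6) (4,1) (4,2) (4,3) (4,4) (4,5) (5,1) (5,2) (5,3) (6,1) (6,2) (6,3)] -> total=31
Click 2 (2,3) count=0: revealed 0 new [(none)] -> total=31
Click 3 (0,1) count=2: revealed 1 new [(0,1)] -> total=32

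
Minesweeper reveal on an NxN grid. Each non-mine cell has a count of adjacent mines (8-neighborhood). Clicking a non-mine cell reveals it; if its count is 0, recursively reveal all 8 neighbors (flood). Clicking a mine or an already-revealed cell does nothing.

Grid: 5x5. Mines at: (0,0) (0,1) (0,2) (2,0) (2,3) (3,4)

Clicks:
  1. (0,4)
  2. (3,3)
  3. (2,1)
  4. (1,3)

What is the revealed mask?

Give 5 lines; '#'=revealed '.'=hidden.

Click 1 (0,4) count=0: revealed 4 new [(0,3) (0,4) (1,3) (1,4)] -> total=4
Click 2 (3,3) count=2: revealed 1 new [(3,3)] -> total=5
Click 3 (2,1) count=1: revealed 1 new [(2,1)] -> total=6
Click 4 (1,3) count=2: revealed 0 new [(none)] -> total=6

Answer: ...##
...##
.#...
...#.
.....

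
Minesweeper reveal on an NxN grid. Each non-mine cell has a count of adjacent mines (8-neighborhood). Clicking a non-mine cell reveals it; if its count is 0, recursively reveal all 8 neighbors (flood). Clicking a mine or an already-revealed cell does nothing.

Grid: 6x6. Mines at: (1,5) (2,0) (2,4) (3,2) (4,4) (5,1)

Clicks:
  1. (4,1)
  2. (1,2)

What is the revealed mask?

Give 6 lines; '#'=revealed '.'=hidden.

Click 1 (4,1) count=2: revealed 1 new [(4,1)] -> total=1
Click 2 (1,2) count=0: revealed 13 new [(0,0) (0,1) (0,2) (0,3) (0,4) (1,0) (1,1) (1,2) (1,3) (1,4) (2,1) (2,2) (2,3)] -> total=14

Answer: #####.
#####.
.###..
......
.#....
......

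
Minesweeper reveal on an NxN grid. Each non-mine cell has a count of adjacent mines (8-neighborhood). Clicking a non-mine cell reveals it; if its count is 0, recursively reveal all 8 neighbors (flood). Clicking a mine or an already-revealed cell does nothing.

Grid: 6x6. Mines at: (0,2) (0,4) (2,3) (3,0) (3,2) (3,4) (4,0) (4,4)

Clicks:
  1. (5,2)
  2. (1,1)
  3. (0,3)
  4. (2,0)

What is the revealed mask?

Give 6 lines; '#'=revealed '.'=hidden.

Answer: ...#..
.#....
#.....
......
.###..
.###..

Derivation:
Click 1 (5,2) count=0: revealed 6 new [(4,1) (4,2) (4,3) (5,1) (5,2) (5,3)] -> total=6
Click 2 (1,1) count=1: revealed 1 new [(1,1)] -> total=7
Click 3 (0,3) count=2: revealed 1 new [(0,3)] -> total=8
Click 4 (2,0) count=1: revealed 1 new [(2,0)] -> total=9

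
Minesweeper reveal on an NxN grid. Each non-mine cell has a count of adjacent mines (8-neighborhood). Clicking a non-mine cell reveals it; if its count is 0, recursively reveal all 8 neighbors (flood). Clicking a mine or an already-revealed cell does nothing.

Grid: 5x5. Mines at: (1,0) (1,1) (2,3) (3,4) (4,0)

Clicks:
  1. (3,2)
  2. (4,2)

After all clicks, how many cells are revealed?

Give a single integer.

Answer: 6

Derivation:
Click 1 (3,2) count=1: revealed 1 new [(3,2)] -> total=1
Click 2 (4,2) count=0: revealed 5 new [(3,1) (3,3) (4,1) (4,2) (4,3)] -> total=6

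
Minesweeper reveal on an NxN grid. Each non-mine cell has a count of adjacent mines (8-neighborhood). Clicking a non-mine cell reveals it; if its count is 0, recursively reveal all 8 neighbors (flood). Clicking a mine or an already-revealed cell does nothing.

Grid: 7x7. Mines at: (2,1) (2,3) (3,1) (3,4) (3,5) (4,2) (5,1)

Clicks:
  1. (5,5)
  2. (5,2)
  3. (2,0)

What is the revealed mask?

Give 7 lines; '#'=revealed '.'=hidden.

Answer: .......
.......
#......
.......
...####
..#####
..#####

Derivation:
Click 1 (5,5) count=0: revealed 14 new [(4,3) (4,4) (4,5) (4,6) (5,2) (5,3) (5,4) (5,5) (5,6) (6,2) (6,3) (6,4) (6,5) (6,6)] -> total=14
Click 2 (5,2) count=2: revealed 0 new [(none)] -> total=14
Click 3 (2,0) count=2: revealed 1 new [(2,0)] -> total=15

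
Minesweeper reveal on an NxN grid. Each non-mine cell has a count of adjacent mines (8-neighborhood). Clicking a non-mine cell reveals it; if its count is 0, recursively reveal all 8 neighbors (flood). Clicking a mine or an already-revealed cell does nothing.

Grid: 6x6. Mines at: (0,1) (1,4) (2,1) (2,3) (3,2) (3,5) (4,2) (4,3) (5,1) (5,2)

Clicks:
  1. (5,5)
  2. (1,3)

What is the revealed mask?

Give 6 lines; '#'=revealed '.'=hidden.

Answer: ......
...#..
......
......
....##
....##

Derivation:
Click 1 (5,5) count=0: revealed 4 new [(4,4) (4,5) (5,4) (5,5)] -> total=4
Click 2 (1,3) count=2: revealed 1 new [(1,3)] -> total=5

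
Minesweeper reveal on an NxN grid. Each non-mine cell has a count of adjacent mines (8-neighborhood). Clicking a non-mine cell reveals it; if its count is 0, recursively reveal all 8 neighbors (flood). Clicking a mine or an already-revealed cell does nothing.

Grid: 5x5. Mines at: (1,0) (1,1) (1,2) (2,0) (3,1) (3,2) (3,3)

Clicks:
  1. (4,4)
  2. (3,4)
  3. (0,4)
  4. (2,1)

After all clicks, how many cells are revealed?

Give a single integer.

Click 1 (4,4) count=1: revealed 1 new [(4,4)] -> total=1
Click 2 (3,4) count=1: revealed 1 new [(3,4)] -> total=2
Click 3 (0,4) count=0: revealed 6 new [(0,3) (0,4) (1,3) (1,4) (2,3) (2,4)] -> total=8
Click 4 (2,1) count=6: revealed 1 new [(2,1)] -> total=9

Answer: 9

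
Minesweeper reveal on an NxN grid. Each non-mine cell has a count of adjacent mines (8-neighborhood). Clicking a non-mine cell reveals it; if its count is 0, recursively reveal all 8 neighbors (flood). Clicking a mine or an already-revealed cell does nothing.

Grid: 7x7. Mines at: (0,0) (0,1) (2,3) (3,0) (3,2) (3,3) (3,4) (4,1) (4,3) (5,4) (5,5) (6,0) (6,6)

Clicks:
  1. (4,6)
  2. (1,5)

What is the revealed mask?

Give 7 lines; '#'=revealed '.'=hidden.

Answer: ..#####
..#####
....###
.....##
.....##
.......
.......

Derivation:
Click 1 (4,6) count=1: revealed 1 new [(4,6)] -> total=1
Click 2 (1,5) count=0: revealed 16 new [(0,2) (0,3) (0,4) (0,5) (0,6) (1,2) (1,3) (1,4) (1,5) (1,6) (2,4) (2,5) (2,6) (3,5) (3,6) (4,5)] -> total=17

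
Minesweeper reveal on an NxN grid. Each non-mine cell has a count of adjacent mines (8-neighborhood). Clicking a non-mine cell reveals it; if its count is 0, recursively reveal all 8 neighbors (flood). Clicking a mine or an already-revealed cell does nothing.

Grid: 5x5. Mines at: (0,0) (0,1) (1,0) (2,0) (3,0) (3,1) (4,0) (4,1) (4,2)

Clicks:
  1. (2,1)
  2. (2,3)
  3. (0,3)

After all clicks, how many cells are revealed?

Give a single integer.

Answer: 15

Derivation:
Click 1 (2,1) count=4: revealed 1 new [(2,1)] -> total=1
Click 2 (2,3) count=0: revealed 14 new [(0,2) (0,3) (0,4) (1,2) (1,3) (1,4) (2,2) (2,3) (2,4) (3,2) (3,3) (3,4) (4,3) (4,4)] -> total=15
Click 3 (0,3) count=0: revealed 0 new [(none)] -> total=15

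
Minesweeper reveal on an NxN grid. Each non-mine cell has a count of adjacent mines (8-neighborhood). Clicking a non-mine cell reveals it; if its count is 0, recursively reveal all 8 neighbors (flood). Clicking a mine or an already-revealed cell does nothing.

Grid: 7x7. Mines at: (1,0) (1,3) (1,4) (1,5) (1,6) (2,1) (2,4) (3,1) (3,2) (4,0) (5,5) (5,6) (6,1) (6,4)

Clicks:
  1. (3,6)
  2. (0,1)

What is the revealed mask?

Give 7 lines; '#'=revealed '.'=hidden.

Click 1 (3,6) count=0: revealed 6 new [(2,5) (2,6) (3,5) (3,6) (4,5) (4,6)] -> total=6
Click 2 (0,1) count=1: revealed 1 new [(0,1)] -> total=7

Answer: .#.....
.......
.....##
.....##
.....##
.......
.......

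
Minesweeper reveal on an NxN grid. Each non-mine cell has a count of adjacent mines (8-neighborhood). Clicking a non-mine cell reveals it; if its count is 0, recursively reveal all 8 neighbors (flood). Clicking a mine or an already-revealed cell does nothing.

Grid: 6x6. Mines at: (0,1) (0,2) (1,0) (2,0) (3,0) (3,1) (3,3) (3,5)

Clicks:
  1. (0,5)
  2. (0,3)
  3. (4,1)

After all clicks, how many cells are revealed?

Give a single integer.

Answer: 10

Derivation:
Click 1 (0,5) count=0: revealed 9 new [(0,3) (0,4) (0,5) (1,3) (1,4) (1,5) (2,3) (2,4) (2,5)] -> total=9
Click 2 (0,3) count=1: revealed 0 new [(none)] -> total=9
Click 3 (4,1) count=2: revealed 1 new [(4,1)] -> total=10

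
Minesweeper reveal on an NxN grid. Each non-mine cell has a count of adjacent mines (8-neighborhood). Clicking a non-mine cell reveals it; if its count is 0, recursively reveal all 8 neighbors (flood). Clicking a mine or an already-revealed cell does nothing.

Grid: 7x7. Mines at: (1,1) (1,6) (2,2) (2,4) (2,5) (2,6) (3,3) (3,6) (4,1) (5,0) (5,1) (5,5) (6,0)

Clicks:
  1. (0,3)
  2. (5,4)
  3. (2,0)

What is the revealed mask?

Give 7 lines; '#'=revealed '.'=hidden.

Click 1 (0,3) count=0: revealed 8 new [(0,2) (0,3) (0,4) (0,5) (1,2) (1,3) (1,4) (1,5)] -> total=8
Click 2 (5,4) count=1: revealed 1 new [(5,4)] -> total=9
Click 3 (2,0) count=1: revealed 1 new [(2,0)] -> total=10

Answer: ..####.
..####.
#......
.......
.......
....#..
.......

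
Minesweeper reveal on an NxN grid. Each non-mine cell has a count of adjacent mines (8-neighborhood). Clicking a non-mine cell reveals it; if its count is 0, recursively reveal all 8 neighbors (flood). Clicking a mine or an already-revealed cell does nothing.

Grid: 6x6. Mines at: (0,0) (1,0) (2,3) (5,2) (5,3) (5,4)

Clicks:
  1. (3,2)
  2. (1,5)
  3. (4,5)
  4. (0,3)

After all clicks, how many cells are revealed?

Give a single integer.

Answer: 17

Derivation:
Click 1 (3,2) count=1: revealed 1 new [(3,2)] -> total=1
Click 2 (1,5) count=0: revealed 16 new [(0,1) (0,2) (0,3) (0,4) (0,5) (1,1) (1,2) (1,3) (1,4) (1,5) (2,4) (2,5) (3,4) (3,5) (4,4) (4,5)] -> total=17
Click 3 (4,5) count=1: revealed 0 new [(none)] -> total=17
Click 4 (0,3) count=0: revealed 0 new [(none)] -> total=17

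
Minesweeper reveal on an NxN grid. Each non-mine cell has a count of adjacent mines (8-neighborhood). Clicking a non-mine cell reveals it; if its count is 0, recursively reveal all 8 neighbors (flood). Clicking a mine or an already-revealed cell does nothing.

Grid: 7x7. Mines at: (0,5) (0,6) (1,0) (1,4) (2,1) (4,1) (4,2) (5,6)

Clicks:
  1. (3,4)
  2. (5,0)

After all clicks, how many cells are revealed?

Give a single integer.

Click 1 (3,4) count=0: revealed 26 new [(1,5) (1,6) (2,3) (2,4) (2,5) (2,6) (3,3) (3,4) (3,5) (3,6) (4,3) (4,4) (4,5) (4,6) (5,0) (5,1) (5,2) (5,3) (5,4) (5,5) (6,0) (6,1) (6,2) (6,3) (6,4) (6,5)] -> total=26
Click 2 (5,0) count=1: revealed 0 new [(none)] -> total=26

Answer: 26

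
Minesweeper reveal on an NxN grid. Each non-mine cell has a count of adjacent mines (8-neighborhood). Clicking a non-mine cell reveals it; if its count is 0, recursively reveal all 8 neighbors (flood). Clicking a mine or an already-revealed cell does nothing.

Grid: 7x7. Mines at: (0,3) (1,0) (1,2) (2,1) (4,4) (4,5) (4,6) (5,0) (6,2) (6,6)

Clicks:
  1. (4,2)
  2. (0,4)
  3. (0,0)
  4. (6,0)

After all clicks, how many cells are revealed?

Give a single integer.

Answer: 12

Derivation:
Click 1 (4,2) count=0: revealed 9 new [(3,1) (3,2) (3,3) (4,1) (4,2) (4,3) (5,1) (5,2) (5,3)] -> total=9
Click 2 (0,4) count=1: revealed 1 new [(0,4)] -> total=10
Click 3 (0,0) count=1: revealed 1 new [(0,0)] -> total=11
Click 4 (6,0) count=1: revealed 1 new [(6,0)] -> total=12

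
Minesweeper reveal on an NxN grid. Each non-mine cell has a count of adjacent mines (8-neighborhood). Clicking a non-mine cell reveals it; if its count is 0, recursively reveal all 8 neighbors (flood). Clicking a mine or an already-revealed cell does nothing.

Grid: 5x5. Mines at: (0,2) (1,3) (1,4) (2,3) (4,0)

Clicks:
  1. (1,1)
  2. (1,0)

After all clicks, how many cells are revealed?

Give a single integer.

Click 1 (1,1) count=1: revealed 1 new [(1,1)] -> total=1
Click 2 (1,0) count=0: revealed 10 new [(0,0) (0,1) (1,0) (1,2) (2,0) (2,1) (2,2) (3,0) (3,1) (3,2)] -> total=11

Answer: 11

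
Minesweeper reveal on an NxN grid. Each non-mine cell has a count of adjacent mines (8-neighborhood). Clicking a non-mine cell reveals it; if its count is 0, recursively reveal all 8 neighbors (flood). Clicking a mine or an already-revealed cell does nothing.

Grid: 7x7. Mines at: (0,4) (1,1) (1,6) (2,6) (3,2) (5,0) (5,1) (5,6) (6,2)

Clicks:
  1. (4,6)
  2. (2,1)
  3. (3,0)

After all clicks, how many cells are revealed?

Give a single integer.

Click 1 (4,6) count=1: revealed 1 new [(4,6)] -> total=1
Click 2 (2,1) count=2: revealed 1 new [(2,1)] -> total=2
Click 3 (3,0) count=0: revealed 5 new [(2,0) (3,0) (3,1) (4,0) (4,1)] -> total=7

Answer: 7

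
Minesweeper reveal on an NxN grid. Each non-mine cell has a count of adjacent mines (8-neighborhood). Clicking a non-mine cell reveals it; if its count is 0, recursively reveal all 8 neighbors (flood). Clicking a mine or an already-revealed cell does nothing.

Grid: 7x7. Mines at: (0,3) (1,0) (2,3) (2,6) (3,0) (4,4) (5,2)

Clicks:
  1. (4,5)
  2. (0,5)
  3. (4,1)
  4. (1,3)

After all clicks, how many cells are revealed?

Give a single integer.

Click 1 (4,5) count=1: revealed 1 new [(4,5)] -> total=1
Click 2 (0,5) count=0: revealed 6 new [(0,4) (0,5) (0,6) (1,4) (1,5) (1,6)] -> total=7
Click 3 (4,1) count=2: revealed 1 new [(4,1)] -> total=8
Click 4 (1,3) count=2: revealed 1 new [(1,3)] -> total=9

Answer: 9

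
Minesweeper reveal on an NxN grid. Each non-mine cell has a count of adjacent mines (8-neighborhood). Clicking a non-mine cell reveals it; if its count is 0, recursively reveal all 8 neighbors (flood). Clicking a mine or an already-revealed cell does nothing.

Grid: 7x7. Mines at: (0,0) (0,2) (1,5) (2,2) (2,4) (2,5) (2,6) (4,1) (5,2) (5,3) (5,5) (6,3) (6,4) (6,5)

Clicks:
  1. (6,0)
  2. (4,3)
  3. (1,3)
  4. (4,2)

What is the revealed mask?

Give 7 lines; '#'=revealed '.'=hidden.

Answer: .......
...#...
.......
.......
..##...
##.....
##.....

Derivation:
Click 1 (6,0) count=0: revealed 4 new [(5,0) (5,1) (6,0) (6,1)] -> total=4
Click 2 (4,3) count=2: revealed 1 new [(4,3)] -> total=5
Click 3 (1,3) count=3: revealed 1 new [(1,3)] -> total=6
Click 4 (4,2) count=3: revealed 1 new [(4,2)] -> total=7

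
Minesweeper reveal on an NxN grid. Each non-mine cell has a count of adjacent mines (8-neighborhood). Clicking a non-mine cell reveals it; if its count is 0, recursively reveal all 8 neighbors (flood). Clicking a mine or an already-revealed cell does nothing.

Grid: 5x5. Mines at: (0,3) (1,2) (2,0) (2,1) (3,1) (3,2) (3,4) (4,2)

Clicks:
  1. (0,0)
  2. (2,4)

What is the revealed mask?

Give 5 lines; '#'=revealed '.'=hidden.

Answer: ##...
##...
....#
.....
.....

Derivation:
Click 1 (0,0) count=0: revealed 4 new [(0,0) (0,1) (1,0) (1,1)] -> total=4
Click 2 (2,4) count=1: revealed 1 new [(2,4)] -> total=5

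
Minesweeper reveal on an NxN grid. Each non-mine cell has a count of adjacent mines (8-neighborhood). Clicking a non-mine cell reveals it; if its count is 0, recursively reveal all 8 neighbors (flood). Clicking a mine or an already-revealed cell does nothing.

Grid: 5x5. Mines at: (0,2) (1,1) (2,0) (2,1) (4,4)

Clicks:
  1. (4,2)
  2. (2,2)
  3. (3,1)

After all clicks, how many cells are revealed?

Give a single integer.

Click 1 (4,2) count=0: revealed 8 new [(3,0) (3,1) (3,2) (3,3) (4,0) (4,1) (4,2) (4,3)] -> total=8
Click 2 (2,2) count=2: revealed 1 new [(2,2)] -> total=9
Click 3 (3,1) count=2: revealed 0 new [(none)] -> total=9

Answer: 9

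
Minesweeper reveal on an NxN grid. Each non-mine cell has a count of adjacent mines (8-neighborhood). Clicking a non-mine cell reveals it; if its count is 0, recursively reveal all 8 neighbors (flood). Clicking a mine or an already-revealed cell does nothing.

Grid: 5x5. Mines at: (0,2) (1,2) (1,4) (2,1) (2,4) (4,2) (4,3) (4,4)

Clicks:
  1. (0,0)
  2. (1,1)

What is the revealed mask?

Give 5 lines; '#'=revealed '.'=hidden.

Click 1 (0,0) count=0: revealed 4 new [(0,0) (0,1) (1,0) (1,1)] -> total=4
Click 2 (1,1) count=3: revealed 0 new [(none)] -> total=4

Answer: ##...
##...
.....
.....
.....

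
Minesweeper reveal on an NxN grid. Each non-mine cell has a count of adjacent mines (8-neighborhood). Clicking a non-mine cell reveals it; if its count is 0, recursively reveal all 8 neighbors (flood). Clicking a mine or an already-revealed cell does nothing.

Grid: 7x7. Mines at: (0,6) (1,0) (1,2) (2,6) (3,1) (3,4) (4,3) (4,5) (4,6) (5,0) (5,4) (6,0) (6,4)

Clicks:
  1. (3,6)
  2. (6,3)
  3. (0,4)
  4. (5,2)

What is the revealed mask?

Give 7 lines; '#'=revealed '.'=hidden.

Click 1 (3,6) count=3: revealed 1 new [(3,6)] -> total=1
Click 2 (6,3) count=2: revealed 1 new [(6,3)] -> total=2
Click 3 (0,4) count=0: revealed 9 new [(0,3) (0,4) (0,5) (1,3) (1,4) (1,5) (2,3) (2,4) (2,5)] -> total=11
Click 4 (5,2) count=1: revealed 1 new [(5,2)] -> total=12

Answer: ...###.
...###.
...###.
......#
.......
..#....
...#...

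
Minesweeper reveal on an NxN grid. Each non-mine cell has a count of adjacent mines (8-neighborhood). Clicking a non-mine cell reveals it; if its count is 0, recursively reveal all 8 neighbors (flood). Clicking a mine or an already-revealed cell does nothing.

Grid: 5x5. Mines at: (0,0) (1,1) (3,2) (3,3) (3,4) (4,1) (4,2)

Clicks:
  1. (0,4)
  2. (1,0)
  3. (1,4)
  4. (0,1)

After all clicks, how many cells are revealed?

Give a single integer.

Click 1 (0,4) count=0: revealed 9 new [(0,2) (0,3) (0,4) (1,2) (1,3) (1,4) (2,2) (2,3) (2,4)] -> total=9
Click 2 (1,0) count=2: revealed 1 new [(1,0)] -> total=10
Click 3 (1,4) count=0: revealed 0 new [(none)] -> total=10
Click 4 (0,1) count=2: revealed 1 new [(0,1)] -> total=11

Answer: 11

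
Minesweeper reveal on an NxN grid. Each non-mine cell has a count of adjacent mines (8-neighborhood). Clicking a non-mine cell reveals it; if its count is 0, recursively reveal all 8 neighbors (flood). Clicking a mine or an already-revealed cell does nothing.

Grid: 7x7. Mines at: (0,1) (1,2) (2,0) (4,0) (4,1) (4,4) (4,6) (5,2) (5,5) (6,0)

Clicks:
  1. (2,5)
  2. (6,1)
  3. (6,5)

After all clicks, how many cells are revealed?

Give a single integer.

Click 1 (2,5) count=0: revealed 16 new [(0,3) (0,4) (0,5) (0,6) (1,3) (1,4) (1,5) (1,6) (2,3) (2,4) (2,5) (2,6) (3,3) (3,4) (3,5) (3,6)] -> total=16
Click 2 (6,1) count=2: revealed 1 new [(6,1)] -> total=17
Click 3 (6,5) count=1: revealed 1 new [(6,5)] -> total=18

Answer: 18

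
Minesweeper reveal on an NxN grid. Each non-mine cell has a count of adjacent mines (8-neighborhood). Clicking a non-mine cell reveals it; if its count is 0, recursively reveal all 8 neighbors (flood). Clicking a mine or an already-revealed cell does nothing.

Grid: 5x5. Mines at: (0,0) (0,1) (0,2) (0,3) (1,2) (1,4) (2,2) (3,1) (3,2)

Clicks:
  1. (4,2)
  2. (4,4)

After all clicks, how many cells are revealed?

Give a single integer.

Click 1 (4,2) count=2: revealed 1 new [(4,2)] -> total=1
Click 2 (4,4) count=0: revealed 6 new [(2,3) (2,4) (3,3) (3,4) (4,3) (4,4)] -> total=7

Answer: 7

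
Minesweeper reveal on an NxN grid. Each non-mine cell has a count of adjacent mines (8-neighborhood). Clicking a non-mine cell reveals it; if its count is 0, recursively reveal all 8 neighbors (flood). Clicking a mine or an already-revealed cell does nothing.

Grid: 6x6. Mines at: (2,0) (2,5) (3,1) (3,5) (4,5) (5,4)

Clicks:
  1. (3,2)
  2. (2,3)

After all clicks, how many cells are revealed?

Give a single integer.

Answer: 22

Derivation:
Click 1 (3,2) count=1: revealed 1 new [(3,2)] -> total=1
Click 2 (2,3) count=0: revealed 21 new [(0,0) (0,1) (0,2) (0,3) (0,4) (0,5) (1,0) (1,1) (1,2) (1,3) (1,4) (1,5) (2,1) (2,2) (2,3) (2,4) (3,3) (3,4) (4,2) (4,3) (4,4)] -> total=22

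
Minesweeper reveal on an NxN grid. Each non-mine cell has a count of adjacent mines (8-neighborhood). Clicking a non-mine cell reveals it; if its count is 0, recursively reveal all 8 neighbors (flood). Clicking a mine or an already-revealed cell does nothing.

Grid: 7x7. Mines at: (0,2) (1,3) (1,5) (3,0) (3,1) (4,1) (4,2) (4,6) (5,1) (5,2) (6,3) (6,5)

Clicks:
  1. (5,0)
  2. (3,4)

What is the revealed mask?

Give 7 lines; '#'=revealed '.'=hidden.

Click 1 (5,0) count=2: revealed 1 new [(5,0)] -> total=1
Click 2 (3,4) count=0: revealed 12 new [(2,3) (2,4) (2,5) (3,3) (3,4) (3,5) (4,3) (4,4) (4,5) (5,3) (5,4) (5,5)] -> total=13

Answer: .......
.......
...###.
...###.
...###.
#..###.
.......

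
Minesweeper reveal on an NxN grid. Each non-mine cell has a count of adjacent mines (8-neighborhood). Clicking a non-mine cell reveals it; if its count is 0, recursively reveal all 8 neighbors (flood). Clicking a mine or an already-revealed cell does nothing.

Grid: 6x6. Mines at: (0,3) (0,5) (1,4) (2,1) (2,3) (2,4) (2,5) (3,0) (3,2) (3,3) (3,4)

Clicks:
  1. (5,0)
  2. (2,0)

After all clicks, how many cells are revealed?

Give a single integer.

Answer: 13

Derivation:
Click 1 (5,0) count=0: revealed 12 new [(4,0) (4,1) (4,2) (4,3) (4,4) (4,5) (5,0) (5,1) (5,2) (5,3) (5,4) (5,5)] -> total=12
Click 2 (2,0) count=2: revealed 1 new [(2,0)] -> total=13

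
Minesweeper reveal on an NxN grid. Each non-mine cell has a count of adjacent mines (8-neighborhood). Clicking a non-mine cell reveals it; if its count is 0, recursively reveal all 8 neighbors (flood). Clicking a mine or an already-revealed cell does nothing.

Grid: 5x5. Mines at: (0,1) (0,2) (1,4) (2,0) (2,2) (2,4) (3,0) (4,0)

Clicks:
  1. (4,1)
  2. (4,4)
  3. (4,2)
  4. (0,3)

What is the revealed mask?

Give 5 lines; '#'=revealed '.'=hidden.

Click 1 (4,1) count=2: revealed 1 new [(4,1)] -> total=1
Click 2 (4,4) count=0: revealed 7 new [(3,1) (3,2) (3,3) (3,4) (4,2) (4,3) (4,4)] -> total=8
Click 3 (4,2) count=0: revealed 0 new [(none)] -> total=8
Click 4 (0,3) count=2: revealed 1 new [(0,3)] -> total=9

Answer: ...#.
.....
.....
.####
.####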